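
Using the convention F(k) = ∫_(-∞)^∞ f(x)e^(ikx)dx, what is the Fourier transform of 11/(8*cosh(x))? 11*pi/(8*cosh(pi*k/2))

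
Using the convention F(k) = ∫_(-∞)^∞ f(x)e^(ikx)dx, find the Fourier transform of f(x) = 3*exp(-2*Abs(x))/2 6/(k^2 + 4)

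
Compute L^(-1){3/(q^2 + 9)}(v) sin(3 * v)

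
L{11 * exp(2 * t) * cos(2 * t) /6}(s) 11 * (s - 2) /(6 * ((s - 2) ^2 + 4) ) 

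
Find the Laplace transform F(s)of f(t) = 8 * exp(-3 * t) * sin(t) 8/((s + 3)^2 + 1)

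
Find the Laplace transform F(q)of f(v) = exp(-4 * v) 1/(q + 4)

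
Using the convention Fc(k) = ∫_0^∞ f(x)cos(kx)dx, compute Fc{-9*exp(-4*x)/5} -36/(5*k^2+80)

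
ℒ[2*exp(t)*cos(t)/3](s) 2*(s - 1)/(3*((s - 1)^2 + 1))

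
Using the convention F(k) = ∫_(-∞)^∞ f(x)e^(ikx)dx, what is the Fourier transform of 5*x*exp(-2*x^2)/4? 5*sqrt(2)*I*sqrt(pi)*k*exp(-k^2/8)/32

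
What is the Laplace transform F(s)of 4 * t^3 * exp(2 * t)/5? 24/(5 * (s - 2)^4)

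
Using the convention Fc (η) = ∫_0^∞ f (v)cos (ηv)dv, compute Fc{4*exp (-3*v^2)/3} 2*sqrt (3)*sqrt (pi)*exp (-η^2/12)/9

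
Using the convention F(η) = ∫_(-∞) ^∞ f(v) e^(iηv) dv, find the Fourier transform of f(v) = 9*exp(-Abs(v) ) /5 18/(5*(η^2 + 1) ) 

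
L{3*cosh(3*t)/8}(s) 3*s/(8*(s^2 - 9))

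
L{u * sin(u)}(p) 2 * p/(p^2 + 1)^2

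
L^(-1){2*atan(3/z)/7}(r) 2*sin(3*r)/(7*r)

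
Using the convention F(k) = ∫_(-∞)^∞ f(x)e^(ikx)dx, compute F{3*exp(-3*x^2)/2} sqrt(3)*sqrt(pi)*exp(-k^2/12)/2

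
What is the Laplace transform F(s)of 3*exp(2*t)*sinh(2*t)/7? 6/(7*s*(s - 4))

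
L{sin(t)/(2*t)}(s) atan(1/s)/2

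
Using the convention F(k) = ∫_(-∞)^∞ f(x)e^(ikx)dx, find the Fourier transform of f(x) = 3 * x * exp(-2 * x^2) 3 * sqrt(2) * I * sqrt(pi) * k * exp(-k^2/8)/8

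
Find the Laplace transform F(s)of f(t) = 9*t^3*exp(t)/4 27/(2*(s - 1)^4)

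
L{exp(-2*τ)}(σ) 1/(σ + 2)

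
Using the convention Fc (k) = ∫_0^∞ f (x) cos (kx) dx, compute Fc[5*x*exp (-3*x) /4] 5*(9 - k^2) / (4*(k^2+9) ^2) 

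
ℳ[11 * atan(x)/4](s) -11 * pi * sec(pi * s/2)/(8 * s)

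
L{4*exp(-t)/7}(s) 4/(7*(s + 1))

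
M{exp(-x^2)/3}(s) gamma(s/2)/6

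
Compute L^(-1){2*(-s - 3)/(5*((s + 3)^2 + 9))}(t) -2*exp(-3*t)*cos(3*t)/5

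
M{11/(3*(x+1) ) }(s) 11*pi*csc(pi*s) /3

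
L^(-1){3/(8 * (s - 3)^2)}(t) 3 * t * exp(3 * t)/8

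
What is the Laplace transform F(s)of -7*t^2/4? -7/(2*s^3)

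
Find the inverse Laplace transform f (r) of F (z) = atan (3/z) sin (3 * r) /r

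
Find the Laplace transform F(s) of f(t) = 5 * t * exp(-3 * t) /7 5/(7 * (s + 3) ^2) 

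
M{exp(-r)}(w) gamma(w)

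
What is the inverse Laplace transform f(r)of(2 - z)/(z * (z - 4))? -exp(2 * r) * cosh(2 * r)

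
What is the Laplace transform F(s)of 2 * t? 2/s^2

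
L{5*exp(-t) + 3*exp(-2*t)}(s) 5/(s + 1) + 3/(s + 2)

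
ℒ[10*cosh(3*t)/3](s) 10*s/(3*(s^2-9))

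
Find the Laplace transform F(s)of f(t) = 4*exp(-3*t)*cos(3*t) 4*(s + 3)/((s + 3)^2 + 9)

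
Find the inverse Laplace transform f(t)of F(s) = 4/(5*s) 4/5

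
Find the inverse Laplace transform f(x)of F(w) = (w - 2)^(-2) x * exp(2 * x)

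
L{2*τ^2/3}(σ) 4/(3*σ^3)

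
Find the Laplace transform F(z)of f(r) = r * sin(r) 2 * z/(z^2 + 1)^2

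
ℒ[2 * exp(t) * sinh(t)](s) 2/(s * (s - 2))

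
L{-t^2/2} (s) -1/s^3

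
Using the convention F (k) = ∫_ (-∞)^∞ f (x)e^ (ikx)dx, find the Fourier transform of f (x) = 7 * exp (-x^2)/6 7 * sqrt (pi) * exp (-k^2/4)/6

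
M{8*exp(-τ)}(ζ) 8*gamma(ζ)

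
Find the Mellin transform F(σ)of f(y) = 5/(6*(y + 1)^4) 5*gamma(σ)*gamma(4 - σ)/36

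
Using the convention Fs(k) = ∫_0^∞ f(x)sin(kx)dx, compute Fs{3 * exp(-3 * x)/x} 3 * atan(k/3)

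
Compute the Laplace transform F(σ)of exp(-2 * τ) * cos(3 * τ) (σ + 2)/((σ + 2)^2 + 9)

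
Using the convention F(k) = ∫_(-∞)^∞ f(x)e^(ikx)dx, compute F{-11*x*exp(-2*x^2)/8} -11*sqrt(2)*I*sqrt(pi)*k*exp(-k^2/8)/64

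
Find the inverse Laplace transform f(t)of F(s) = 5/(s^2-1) 5*sinh(t)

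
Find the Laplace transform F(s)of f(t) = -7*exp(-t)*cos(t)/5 7*(-s - 1)/(5*((s+1)^2+1))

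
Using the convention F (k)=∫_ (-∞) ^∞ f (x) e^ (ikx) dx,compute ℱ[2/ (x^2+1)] 2*pi*exp (-Abs (k) ) 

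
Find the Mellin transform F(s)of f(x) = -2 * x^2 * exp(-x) -2 * gamma(s + 2)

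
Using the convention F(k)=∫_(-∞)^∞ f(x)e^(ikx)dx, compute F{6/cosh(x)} 6 * pi/cosh(pi * k/2)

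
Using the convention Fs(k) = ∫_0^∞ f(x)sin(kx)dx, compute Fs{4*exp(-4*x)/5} 4*k/(5*(k^2 + 16))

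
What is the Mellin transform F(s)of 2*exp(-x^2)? gamma(s/2)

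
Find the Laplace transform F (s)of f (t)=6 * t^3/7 36/ (7 * s^4)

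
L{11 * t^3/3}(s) 22/s^4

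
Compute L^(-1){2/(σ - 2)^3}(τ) τ^2*exp(2*τ)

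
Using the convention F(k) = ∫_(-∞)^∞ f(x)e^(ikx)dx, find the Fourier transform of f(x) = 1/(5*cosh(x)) pi/(5*cosh(pi*k/2))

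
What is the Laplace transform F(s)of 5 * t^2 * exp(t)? 10/(s - 1)^3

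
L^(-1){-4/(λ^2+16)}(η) -sin(4*η)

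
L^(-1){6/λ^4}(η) η^3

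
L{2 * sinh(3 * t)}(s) 6/(s^2 - 9)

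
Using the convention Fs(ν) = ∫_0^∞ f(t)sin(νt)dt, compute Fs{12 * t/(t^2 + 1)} 6 * pi * exp(-ν)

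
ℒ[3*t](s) 3/s^2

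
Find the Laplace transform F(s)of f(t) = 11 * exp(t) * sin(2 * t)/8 11/(4 * ((s - 1)^2 + 4))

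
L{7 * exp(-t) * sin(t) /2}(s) 7/(2 * ((s + 1) ^2 + 1) ) 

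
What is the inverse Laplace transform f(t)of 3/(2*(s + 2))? 3*exp(-2*t)/2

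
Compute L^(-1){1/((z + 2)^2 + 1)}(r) exp(-2 * r) * sin(r)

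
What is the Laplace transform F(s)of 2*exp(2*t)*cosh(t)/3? 2*(s - 2)/(3*((s - 2)^2 - 1))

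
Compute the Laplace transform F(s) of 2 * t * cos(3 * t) 2 * (s^2 - 9) /(s^2 + 9) ^2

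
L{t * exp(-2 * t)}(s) (s + 2)^(-2)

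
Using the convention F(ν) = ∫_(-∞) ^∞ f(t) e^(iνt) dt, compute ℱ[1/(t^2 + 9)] pi * exp(-3 * Abs(ν) ) /3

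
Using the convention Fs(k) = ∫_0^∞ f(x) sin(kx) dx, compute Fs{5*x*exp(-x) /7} 10*k/(7*(k^2 + 1) ^2) 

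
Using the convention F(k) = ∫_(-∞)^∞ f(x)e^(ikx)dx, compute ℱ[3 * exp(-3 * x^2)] sqrt(3) * sqrt(pi) * exp(-k^2/12)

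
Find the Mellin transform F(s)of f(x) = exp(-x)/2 gamma(s)/2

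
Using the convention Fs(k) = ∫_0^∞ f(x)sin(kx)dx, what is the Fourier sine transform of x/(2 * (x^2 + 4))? pi * exp(-2 * k)/4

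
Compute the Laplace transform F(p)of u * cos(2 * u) (p^2 - 4)/(p^2+4)^2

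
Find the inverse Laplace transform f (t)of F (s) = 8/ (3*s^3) 4*t^2/3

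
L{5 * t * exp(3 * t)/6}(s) 5/(6 * (s - 3)^2)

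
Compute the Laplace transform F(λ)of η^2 2/λ^3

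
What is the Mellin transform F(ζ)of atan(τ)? -pi*sec(pi*ζ/2)/(2*ζ)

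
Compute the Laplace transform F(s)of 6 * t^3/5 36/(5 * s^4)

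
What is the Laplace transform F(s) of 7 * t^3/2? 21/s^4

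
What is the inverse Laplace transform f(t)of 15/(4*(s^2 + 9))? 5*sin(3*t)/4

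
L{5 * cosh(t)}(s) 5 * s/(s^2 - 1)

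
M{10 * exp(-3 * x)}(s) 10 * gamma(s)/3^s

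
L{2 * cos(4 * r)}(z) 2 * z/(z^2+16)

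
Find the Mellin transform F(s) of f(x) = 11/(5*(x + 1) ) 11*pi*csc(pi*s) /5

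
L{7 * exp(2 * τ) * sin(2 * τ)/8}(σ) 7/(4 * ((σ - 2)^2 + 4))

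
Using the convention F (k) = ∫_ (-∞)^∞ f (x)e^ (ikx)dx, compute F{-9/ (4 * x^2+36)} -3 * pi * exp (-3 * Abs (k))/4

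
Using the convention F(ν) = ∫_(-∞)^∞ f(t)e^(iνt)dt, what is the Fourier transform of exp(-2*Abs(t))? 4/(ν^2 + 4)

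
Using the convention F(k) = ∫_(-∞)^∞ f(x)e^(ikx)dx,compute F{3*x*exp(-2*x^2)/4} 3*sqrt(2)*I*sqrt(pi)*k*exp(-k^2/8)/32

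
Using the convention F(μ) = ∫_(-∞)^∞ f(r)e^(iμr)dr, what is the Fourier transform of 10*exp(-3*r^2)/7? 10*sqrt(3)*sqrt(pi)*exp(-μ^2/12)/21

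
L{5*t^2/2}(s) 5/s^3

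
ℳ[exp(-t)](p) gamma(p)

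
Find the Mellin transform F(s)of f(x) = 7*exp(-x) 7*gamma(s)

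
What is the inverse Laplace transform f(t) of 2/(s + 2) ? 2*exp(-2*t) 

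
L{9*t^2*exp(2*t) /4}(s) 9/(2*(s - 2) ^3) 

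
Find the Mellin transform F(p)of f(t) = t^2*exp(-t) gamma(p + 2)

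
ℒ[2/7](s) 2/ (7 * s)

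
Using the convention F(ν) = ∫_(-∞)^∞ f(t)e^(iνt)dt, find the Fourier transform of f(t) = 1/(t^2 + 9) pi*exp(-3*Abs(ν))/3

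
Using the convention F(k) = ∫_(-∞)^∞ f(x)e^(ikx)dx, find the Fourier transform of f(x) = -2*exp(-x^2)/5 -2*sqrt(pi)*exp(-k^2/4)/5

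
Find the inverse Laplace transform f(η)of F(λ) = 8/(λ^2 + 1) 8*sin(η)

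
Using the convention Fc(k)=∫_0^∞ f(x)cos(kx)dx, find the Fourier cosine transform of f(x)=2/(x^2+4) pi*exp(-2*k)/2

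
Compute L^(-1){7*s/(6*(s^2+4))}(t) 7*cos(2*t)/6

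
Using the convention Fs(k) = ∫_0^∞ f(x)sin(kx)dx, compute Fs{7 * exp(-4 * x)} 7 * k/(k^2+16)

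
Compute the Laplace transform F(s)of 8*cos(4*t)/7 8*s/(7*(s^2+16))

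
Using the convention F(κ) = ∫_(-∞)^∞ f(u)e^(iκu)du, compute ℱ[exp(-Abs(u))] 2/(κ^2 + 1)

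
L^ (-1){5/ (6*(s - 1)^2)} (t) 5*t*exp (t)/6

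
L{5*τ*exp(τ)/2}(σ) 5/(2*(σ - 1)^2)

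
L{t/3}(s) 1/(3*s^2) 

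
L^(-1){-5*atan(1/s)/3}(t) -5*sin(t)/(3*t)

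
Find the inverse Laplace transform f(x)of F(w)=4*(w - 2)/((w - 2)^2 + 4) 4*exp(2*x)*cos(2*x)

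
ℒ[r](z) z^(-2)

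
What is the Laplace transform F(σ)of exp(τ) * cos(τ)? (σ - 1)/((σ - 1)^2+1)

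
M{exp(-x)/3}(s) gamma(s)/3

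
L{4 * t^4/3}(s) 32/s^5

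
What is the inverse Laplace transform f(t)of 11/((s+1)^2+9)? 11*exp(-t)*sin(3*t)/3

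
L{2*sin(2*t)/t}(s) 2*atan(2/s)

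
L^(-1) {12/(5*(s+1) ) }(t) 12*exp(-t) /5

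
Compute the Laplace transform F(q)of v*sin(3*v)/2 3*q/(q^2 + 9)^2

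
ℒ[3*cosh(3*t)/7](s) 3*s/(7*(s^2 - 9))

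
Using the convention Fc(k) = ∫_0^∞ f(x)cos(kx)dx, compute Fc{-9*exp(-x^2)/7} -9*sqrt(pi)*exp(-k^2/4)/14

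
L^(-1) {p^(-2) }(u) u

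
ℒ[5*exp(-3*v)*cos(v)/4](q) 5*(q + 3)/(4*((q + 3)^2 + 1))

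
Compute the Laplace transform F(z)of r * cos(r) (z^2 - 1)/(z^2 + 1)^2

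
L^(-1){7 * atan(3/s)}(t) 7 * sin(3 * t)/t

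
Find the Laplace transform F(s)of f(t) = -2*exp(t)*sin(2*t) -4/((s - 1)^2 + 4)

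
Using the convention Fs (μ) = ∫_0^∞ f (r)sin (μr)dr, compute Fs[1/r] pi/2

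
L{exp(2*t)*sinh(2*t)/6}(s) 1/(3*s*(s - 4))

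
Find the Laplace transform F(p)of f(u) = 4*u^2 8/p^3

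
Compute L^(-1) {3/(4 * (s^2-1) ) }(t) 3 * sinh(t) /4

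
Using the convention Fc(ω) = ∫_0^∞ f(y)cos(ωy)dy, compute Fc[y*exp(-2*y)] (4 - ω^2)/(ω^2 + 4)^2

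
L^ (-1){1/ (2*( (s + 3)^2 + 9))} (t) exp (-3*t)*sin (3*t)/6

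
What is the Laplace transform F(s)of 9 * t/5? 9/(5 * s^2)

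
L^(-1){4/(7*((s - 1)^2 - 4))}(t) 2*exp(t)*sinh(2*t)/7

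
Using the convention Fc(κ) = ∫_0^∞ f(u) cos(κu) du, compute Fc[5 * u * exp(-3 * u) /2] 5 * (9 - κ^2) /(2 * (κ^2 + 9) ^2) 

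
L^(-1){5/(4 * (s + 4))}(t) 5 * exp(-4 * t)/4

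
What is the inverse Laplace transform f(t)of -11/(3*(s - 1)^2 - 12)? -11*exp(t)*sinh(2*t)/6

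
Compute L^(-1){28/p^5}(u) 7 * u^4/6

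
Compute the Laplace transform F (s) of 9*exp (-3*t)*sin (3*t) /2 27/ (2*( (s + 3) ^2 + 9) ) 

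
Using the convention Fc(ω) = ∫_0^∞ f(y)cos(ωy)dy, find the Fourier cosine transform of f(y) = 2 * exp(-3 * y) 6/(ω^2 + 9)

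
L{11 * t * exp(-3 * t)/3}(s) 11/(3 * (s + 3)^2)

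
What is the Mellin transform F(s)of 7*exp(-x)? 7*gamma(s)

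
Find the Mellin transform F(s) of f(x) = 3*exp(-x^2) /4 3*gamma(s/2) /8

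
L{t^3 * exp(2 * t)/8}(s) 3/(4 * (s - 2)^4)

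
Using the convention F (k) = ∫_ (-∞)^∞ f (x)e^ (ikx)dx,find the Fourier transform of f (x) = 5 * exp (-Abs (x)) 10/ (k^2+1)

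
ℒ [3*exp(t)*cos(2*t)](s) 3*(s - 1) /((s - 1) ^2 + 4) 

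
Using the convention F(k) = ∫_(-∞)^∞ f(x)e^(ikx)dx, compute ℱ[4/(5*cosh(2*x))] 2*pi/(5*cosh(pi*k/4))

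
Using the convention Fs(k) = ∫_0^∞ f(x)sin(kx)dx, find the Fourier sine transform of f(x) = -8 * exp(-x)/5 -8 * k/(5 * k^2 + 5)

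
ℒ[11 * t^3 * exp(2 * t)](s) 66/(s - 2) ^4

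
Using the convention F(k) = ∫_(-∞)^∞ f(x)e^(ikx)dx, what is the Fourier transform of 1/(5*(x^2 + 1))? pi*exp(-Abs(k))/5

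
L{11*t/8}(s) 11/(8*s^2)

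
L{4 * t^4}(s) 96/s^5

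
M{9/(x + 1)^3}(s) 9*pi*(s - 2)*(s - 1)/(2*sin(pi*s))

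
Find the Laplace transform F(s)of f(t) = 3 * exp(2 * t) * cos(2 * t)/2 3 * (s - 2)/(2 * ((s - 2)^2 + 4))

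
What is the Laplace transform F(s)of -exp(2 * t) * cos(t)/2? (2 - s)/(2 * ((s - 2)^2+1))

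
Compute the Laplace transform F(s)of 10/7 10/(7 * s)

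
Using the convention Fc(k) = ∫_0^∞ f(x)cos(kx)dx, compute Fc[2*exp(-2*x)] 4/(k^2+4)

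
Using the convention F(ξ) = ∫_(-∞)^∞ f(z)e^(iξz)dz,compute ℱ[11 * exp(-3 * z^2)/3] 11 * sqrt(3) * sqrt(pi) * exp(-ξ^2/12)/9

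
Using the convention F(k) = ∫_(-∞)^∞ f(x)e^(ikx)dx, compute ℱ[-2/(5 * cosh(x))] -2 * pi/(5 * cosh(pi * k/2))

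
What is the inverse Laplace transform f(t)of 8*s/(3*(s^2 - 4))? 8*cosh(2*t)/3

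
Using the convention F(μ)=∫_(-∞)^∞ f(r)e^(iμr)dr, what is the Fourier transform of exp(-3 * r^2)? sqrt(3) * sqrt(pi) * exp(-μ^2/12)/3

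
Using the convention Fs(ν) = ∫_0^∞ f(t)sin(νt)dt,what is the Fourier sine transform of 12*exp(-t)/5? 12*ν/(5*(ν^2 + 1))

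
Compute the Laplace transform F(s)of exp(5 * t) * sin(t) 1/((s - 5)^2 + 1)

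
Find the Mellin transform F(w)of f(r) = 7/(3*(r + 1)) 7*pi*csc(pi*w)/3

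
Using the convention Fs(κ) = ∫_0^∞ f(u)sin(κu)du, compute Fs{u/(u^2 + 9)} pi*exp(-3*κ)/2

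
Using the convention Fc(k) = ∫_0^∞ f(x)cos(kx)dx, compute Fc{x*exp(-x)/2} (1 - k^2)/(2*(k^2 + 1)^2)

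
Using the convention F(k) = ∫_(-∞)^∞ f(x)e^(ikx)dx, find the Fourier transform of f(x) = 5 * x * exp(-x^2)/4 5 * I * sqrt(pi) * k * exp(-k^2/4)/8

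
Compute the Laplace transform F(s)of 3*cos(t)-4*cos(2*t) 3*s/(s^2 + 1)-4*s/(s^2 + 4)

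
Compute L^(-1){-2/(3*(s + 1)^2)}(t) -2*t*exp(-t)/3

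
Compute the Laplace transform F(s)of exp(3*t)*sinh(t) 1/((s - 3)^2 - 1)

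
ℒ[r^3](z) 6/z^4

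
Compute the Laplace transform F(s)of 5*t 5/s^2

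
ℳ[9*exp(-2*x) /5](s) 9*gamma(s) /(5*2^s) 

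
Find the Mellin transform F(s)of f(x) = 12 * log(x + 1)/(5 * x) -12 * pi * csc(pi * s)/(5 * s - 5)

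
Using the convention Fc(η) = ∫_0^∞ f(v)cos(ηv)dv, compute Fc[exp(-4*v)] 4/(η^2 + 16)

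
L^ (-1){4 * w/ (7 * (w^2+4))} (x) 4 * cos (2 * x)/7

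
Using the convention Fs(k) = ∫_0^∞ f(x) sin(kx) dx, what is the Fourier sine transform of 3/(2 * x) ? 3 * pi/4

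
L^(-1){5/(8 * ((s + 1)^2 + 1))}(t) 5 * exp(-t) * sin(t)/8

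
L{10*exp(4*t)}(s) 10/(s - 4)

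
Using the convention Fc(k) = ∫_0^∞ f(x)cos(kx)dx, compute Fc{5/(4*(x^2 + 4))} 5*pi*exp(-2*k)/16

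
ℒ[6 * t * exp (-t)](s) 6/ (s + 1)^2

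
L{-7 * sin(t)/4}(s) -7/(4 * s^2 + 4)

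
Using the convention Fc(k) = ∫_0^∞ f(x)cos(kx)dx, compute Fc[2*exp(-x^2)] sqrt(pi)*exp(-k^2/4)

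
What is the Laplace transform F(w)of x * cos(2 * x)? (w^2 - 4)/(w^2 + 4)^2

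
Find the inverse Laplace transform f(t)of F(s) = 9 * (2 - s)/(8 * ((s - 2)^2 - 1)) -9 * exp(2 * t) * cosh(t)/8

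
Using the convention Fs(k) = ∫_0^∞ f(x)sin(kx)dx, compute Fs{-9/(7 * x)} -9 * pi/14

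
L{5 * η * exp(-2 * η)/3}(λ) 5/(3 * (λ + 2)^2)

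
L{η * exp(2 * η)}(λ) (λ - 2)^(-2)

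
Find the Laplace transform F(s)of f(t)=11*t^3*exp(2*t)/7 66/(7*(s - 2)^4)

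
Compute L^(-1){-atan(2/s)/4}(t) -sin(2 * t)/(4 * t)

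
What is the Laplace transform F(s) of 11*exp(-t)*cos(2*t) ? 11*(s+1) /((s+1) ^2+4) 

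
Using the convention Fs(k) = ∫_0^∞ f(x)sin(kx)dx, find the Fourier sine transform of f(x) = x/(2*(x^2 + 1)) pi*exp(-k)/4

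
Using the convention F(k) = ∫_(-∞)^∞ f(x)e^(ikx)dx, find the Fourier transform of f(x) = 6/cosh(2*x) 3*pi/cosh(pi*k/4)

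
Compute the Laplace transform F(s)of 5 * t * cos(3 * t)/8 5 * (s^2 - 9)/(8 * (s^2 + 9)^2)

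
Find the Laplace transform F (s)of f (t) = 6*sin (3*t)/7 18/ (7*(s^2 + 9))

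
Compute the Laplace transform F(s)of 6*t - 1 6/s^2 - 1/s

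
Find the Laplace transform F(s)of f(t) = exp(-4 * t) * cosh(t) (s + 4)/((s + 4)^2 - 1)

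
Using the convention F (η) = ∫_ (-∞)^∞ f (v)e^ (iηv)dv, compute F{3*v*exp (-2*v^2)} 3*sqrt (2)*I*sqrt (pi)*η*exp (-η^2/8)/8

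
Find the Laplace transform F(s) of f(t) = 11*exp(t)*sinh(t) 11/(s*(s - 2) ) 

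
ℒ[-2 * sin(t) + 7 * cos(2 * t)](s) 7 * s/(s^2 + 4) - 2/(s^2 + 1)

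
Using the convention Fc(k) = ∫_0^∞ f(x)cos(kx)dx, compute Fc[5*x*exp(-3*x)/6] 5*(9 - k^2)/(6*(k^2 + 9)^2)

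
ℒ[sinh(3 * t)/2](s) 3/(2 * (s^2 - 9))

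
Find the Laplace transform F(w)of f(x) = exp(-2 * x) 1/(w + 2)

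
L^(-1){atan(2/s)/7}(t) sin(2 * t)/(7 * t)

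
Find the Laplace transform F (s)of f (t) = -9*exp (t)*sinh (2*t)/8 -9/ (4*(s - 1)^2-16)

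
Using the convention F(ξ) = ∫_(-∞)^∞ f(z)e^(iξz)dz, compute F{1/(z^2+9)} pi * exp(-3 * Abs(ξ))/3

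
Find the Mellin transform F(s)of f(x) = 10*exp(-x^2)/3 5*gamma(s/2)/3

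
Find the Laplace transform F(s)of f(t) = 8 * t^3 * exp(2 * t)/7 48/(7 * (s - 2)^4)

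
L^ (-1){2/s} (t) 2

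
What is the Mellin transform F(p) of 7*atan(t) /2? -7*pi*sec(pi*p/2) /(4*p) 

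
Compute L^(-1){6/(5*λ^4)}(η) η^3/5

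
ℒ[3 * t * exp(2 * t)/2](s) 3/(2 * (s - 2)^2)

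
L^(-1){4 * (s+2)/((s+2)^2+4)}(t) 4 * exp(-2 * t) * cos(2 * t)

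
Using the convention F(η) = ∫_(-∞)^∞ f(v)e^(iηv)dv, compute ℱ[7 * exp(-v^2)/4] 7 * sqrt(pi) * exp(-η^2/4)/4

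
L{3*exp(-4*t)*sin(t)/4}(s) 3/(4*((s+4)^2+1))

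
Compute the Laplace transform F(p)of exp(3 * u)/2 1/(2 * (p - 3))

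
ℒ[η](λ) λ^(-2)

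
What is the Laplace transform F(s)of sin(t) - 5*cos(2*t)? 1/(s^2 + 1) - 5*s/(s^2 + 4)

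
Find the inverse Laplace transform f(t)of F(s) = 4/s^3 2 * t^2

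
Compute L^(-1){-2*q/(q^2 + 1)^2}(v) -v*sin(v)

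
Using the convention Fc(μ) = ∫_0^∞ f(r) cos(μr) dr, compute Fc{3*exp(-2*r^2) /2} 3*sqrt(2)*sqrt(pi)*exp(-μ^2/8) /8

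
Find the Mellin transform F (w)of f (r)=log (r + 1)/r -pi*csc (pi*w)/ (w - 1)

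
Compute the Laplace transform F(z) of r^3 6/z^4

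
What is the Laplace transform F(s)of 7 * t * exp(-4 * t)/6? 7/(6 * (s + 4)^2)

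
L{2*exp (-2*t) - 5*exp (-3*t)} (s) 2/ (s+2) - 5/ (s+3)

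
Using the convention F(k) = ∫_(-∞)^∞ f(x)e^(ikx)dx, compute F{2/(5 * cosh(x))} 2 * pi/(5 * cosh(pi * k/2))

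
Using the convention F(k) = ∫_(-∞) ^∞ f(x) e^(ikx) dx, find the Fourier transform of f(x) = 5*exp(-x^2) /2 5*sqrt(pi)*exp(-k^2/4) /2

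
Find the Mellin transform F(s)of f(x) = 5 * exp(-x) 5 * gamma(s)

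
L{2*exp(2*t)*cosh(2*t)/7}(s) 2*(s - 2)/(7*s*(s - 4))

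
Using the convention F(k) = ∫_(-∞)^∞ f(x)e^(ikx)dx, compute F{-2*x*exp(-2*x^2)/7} -sqrt(2)*I*sqrt(pi)*k*exp(-k^2/8)/28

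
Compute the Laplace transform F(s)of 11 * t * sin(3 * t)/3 22 * s/(s^2+9)^2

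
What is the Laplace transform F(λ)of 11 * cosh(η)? 11 * λ/(λ^2-1)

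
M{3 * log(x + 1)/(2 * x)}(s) -3 * pi * csc(pi * s)/(2 * s - 2)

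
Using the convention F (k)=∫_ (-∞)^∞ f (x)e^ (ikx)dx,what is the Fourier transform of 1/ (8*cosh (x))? pi/ (8*cosh (pi*k/2))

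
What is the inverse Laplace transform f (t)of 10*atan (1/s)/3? 10*sin (t)/ (3*t)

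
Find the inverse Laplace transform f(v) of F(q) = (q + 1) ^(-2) v*exp(-v) 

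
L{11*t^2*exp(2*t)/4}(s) 11/(2*(s - 2)^3)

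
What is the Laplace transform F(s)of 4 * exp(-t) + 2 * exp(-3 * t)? 2/(s + 3) + 4/(s + 1)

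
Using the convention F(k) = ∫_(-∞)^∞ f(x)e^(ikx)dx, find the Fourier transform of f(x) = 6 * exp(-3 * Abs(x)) 36/(k^2 + 9)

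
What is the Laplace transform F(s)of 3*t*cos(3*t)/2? 3*(s^2 - 9)/(2*(s^2 + 9)^2)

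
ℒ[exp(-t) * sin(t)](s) 1/((s + 1)^2 + 1)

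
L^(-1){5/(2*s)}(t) 5/2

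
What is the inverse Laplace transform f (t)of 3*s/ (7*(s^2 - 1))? 3*cosh (t)/7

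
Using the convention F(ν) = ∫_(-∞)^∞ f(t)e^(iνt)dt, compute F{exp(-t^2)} sqrt(pi) * exp(-ν^2/4)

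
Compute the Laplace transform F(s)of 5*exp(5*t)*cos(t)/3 5*(s - 5)/(3*((s - 5)^2 + 1))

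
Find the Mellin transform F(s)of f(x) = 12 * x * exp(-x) 12 * gamma(s + 1)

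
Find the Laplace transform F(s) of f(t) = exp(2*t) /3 1/(3*(s - 2) ) 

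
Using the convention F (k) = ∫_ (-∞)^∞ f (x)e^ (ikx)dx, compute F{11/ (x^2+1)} 11*pi*exp (-Abs (k))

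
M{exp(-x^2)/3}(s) gamma(s/2)/6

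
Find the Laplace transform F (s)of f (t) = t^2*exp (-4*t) 2/ (s + 4)^3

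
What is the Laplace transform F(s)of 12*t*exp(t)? 12/(s - 1)^2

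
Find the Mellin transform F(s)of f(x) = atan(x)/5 -pi*sec(pi*s/2)/(10*s)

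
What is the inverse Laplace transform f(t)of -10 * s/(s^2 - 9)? -10 * cosh(3 * t)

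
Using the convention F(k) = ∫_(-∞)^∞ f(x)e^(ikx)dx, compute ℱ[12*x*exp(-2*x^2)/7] 3*sqrt(2)*I*sqrt(pi)*k*exp(-k^2/8)/14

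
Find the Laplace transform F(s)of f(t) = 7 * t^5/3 280/s^6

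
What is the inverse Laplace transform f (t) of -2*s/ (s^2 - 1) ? -2*cosh (t) 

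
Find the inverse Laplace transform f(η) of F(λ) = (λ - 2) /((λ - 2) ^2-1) exp(2*η)*cosh(η) 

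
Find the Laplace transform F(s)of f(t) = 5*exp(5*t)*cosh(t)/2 5*(s - 5)/(2*((s - 5)^2 - 1))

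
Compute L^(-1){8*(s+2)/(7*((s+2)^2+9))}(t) 8*exp(-2*t)*cos(3*t)/7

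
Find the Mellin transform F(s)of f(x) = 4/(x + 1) 4 * pi * csc(pi * s)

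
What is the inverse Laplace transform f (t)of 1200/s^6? 10 * t^5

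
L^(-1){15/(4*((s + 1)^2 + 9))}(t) 5*exp(-t)*sin(3*t)/4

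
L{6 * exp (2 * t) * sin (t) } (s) 6/ ( (s - 2) ^2 + 1) 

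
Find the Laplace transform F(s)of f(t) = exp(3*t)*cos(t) (s - 3)/((s - 3)^2 + 1)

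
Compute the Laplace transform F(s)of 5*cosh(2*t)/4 5*s/(4*(s^2 - 4))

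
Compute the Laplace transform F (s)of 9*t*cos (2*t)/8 9*(s^2 - 4)/ (8*(s^2 + 4)^2)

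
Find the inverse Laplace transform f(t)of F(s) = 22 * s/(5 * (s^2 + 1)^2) 11 * t * sin(t)/5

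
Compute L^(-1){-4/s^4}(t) -2*t^3/3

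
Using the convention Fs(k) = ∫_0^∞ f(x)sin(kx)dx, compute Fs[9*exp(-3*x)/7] 9*k/(7*(k^2 + 9))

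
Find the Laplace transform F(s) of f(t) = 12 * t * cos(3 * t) 12 * (s^2-9) /(s^2 + 9) ^2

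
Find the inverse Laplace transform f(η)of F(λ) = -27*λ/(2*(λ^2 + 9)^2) -9*η*sin(3*η)/4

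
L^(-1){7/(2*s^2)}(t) 7*t/2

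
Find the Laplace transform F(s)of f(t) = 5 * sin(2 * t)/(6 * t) 5 * atan(2/s)/6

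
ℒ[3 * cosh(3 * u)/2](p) 3 * p/(2 * (p^2 - 9))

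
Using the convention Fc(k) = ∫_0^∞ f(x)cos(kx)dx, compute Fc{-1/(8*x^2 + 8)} -pi*exp(-k)/16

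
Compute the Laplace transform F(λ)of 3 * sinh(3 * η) 9/(λ^2 - 9)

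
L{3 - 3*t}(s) 3/s - 3/s^2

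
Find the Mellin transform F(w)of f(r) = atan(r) -pi * sec(pi * w/2)/(2 * w)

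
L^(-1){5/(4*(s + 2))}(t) 5*exp(-2*t)/4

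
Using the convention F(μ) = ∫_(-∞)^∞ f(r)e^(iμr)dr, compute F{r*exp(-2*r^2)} sqrt(2)*I*sqrt(pi)*μ*exp(-μ^2/8)/8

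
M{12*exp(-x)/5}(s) 12*gamma(s)/5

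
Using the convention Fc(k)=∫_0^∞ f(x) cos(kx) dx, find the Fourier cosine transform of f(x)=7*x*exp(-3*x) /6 7*(9 - k^2) /(6*(k^2 + 9) ^2) 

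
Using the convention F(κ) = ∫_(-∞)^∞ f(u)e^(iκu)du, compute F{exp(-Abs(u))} 2/(κ^2 + 1)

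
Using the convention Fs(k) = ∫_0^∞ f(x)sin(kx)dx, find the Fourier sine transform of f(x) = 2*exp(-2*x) 2*k/(k^2 + 4)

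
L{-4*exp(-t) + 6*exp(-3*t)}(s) 6/(s + 3) - 4/(s + 1)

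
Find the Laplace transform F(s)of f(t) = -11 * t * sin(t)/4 -11 * s/(2 * (s^2+1)^2)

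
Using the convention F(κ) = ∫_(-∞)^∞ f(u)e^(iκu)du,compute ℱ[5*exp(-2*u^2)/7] 5*sqrt(2)*sqrt(pi)*exp(-κ^2/8)/14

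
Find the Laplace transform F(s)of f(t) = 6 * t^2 12/s^3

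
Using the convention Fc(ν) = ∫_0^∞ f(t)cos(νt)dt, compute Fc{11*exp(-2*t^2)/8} 11*sqrt(2)*sqrt(pi)*exp(-ν^2/8)/32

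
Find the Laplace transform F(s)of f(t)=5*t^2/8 5/(4*s^3)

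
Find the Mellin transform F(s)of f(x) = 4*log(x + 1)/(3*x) -4*pi*csc(pi*s)/(3*s - 3)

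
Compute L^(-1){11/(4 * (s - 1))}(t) 11 * exp(t)/4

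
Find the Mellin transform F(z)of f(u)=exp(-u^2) gamma(z/2)/2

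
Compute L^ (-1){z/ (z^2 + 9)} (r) cos (3 * r)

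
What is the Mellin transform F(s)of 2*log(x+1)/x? -2*pi*csc(pi*s)/(s - 1)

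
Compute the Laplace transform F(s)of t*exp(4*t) (s - 4)^(-2)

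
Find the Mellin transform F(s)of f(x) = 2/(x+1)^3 gamma(s) * gamma(3 - s)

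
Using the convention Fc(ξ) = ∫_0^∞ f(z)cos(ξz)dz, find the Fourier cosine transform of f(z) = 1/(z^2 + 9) pi*exp(-3*ξ)/6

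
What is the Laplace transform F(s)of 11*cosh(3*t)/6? 11*s/(6*(s^2 - 9))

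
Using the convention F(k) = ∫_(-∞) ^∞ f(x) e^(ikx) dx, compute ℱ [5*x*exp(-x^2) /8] 5*I*sqrt(pi)*k*exp(-k^2/4) /16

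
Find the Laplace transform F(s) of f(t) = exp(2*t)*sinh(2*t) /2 1/(s*(s - 4) ) 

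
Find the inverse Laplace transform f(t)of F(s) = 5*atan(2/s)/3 5*sin(2*t)/(3*t)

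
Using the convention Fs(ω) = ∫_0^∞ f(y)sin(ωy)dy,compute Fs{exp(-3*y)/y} atan(ω/3)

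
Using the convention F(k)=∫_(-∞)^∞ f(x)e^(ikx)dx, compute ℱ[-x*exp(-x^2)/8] -I*sqrt(pi)*k*exp(-k^2/4)/16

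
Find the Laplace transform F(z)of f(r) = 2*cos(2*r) 2*z/(z^2 + 4)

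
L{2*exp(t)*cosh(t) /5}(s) 2*(s - 1) /(5*s*(s - 2) ) 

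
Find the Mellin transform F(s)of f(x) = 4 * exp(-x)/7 4 * gamma(s)/7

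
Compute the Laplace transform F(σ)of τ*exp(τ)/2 1/(2*(σ - 1)^2)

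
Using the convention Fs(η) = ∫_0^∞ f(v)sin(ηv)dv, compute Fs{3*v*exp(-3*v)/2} 9*η/(η^2 + 9)^2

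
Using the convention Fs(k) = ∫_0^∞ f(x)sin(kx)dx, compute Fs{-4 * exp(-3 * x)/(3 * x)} -4 * atan(k/3)/3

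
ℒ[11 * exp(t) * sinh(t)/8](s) 11/(8 * s * (s - 2))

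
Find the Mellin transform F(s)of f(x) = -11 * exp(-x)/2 -11 * gamma(s)/2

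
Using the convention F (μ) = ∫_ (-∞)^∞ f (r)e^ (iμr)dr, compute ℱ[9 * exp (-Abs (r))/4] 9/ (2 * (μ^2 + 1))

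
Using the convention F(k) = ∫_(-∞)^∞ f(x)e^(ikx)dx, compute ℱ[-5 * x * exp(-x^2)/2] -5 * I * sqrt(pi) * k * exp(-k^2/4)/4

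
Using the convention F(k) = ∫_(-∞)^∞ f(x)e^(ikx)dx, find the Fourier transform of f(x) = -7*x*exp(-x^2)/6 -7*I*sqrt(pi)*k*exp(-k^2/4)/12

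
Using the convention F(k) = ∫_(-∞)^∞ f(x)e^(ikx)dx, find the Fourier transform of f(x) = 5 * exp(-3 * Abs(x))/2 15/(k^2 + 9)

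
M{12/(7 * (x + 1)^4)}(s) 2 * gamma(s) * gamma(4 - s)/7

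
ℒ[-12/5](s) -12/(5 * s)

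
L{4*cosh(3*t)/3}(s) 4*s/(3*(s^2 - 9))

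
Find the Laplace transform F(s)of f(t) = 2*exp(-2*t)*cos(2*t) 2*(s + 2)/((s + 2)^2 + 4)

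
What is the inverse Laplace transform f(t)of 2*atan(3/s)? 2*sin(3*t)/t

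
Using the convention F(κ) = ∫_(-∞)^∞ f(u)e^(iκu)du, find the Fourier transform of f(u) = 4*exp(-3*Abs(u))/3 8/(κ^2 + 9)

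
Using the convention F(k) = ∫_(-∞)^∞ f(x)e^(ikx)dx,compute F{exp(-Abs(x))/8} 1/(4*(k^2 + 1))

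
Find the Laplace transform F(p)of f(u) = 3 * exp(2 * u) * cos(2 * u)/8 3 * (p - 2)/(8 * ((p - 2)^2 + 4))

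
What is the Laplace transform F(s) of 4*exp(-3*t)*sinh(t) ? 4/((s + 3) ^2 - 1) 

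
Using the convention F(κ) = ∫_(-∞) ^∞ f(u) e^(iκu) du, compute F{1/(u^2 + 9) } pi*exp(-3*Abs(κ) ) /3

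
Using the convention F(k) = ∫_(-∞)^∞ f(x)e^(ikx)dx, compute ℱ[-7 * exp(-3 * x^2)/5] -7 * sqrt(3) * sqrt(pi) * exp(-k^2/12)/15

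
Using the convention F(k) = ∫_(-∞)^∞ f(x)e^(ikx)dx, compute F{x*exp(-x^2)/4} I*sqrt(pi)*k*exp(-k^2/4)/8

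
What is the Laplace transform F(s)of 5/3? 5/(3 * s)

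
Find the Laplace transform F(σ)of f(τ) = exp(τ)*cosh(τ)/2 (σ - 1)/(2*σ*(σ - 2))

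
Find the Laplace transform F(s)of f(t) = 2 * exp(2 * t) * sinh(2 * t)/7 4/(7 * s * (s - 4))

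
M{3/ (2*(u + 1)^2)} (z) -3*pi*(z - 1)/ (2*sin (pi*z))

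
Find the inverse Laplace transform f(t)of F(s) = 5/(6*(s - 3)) 5*exp(3*t)/6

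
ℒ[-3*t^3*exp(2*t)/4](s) -9/(2*(s - 2)^4)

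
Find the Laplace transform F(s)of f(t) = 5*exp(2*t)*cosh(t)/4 5*(s - 2)/(4*((s - 2)^2 - 1))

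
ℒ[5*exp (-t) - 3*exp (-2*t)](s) 5/ (s + 1) - 3/ (s + 2) 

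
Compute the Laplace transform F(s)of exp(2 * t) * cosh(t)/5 (s - 2)/(5 * ((s - 2)^2 - 1))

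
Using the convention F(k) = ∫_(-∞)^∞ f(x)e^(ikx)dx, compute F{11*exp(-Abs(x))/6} 11/(3*(k^2 + 1))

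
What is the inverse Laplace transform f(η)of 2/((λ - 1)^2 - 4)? exp(η)*sinh(2*η)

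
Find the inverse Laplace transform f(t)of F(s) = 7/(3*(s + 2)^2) 7*t*exp(-2*t)/3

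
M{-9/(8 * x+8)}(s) -9 * pi * csc(pi * s)/8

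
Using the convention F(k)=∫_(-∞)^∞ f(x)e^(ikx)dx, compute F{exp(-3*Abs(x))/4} 3/(2*(k^2 + 9))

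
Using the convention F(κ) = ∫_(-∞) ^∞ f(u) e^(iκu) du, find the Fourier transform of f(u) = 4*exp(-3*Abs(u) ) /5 24/(5*(κ^2 + 9) ) 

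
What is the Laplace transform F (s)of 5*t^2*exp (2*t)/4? 5/ (2*(s - 2)^3)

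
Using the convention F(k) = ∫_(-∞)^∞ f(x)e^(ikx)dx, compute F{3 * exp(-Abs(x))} 6/(k^2+1)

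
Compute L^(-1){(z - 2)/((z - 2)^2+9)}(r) exp(2*r)*cos(3*r)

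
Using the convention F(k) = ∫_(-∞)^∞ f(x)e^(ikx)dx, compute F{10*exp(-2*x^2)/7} 5*sqrt(2)*sqrt(pi)*exp(-k^2/8)/7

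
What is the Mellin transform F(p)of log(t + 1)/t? -pi*csc(pi*p)/(p - 1)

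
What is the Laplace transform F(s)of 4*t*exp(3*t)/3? 4/(3*(s - 3)^2)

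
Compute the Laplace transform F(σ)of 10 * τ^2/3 20/(3 * σ^3)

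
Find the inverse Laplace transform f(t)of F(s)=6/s 6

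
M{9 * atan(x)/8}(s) -9 * pi * sec(pi * s/2)/(16 * s)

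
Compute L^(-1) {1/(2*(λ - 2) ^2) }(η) η*exp(2*η) /2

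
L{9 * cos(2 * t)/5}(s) 9 * s/(5 * (s^2+4))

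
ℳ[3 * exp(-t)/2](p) 3 * gamma(p)/2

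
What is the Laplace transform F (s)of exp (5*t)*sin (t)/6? 1/ (6*( (s - 5)^2 + 1))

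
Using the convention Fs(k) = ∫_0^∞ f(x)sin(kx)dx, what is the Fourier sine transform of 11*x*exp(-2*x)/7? 44*k/(7*(k^2 + 4)^2)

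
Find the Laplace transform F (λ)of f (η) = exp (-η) 1/ (λ + 1)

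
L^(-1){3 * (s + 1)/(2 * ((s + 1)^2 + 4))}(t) 3 * exp(-t) * cos(2 * t)/2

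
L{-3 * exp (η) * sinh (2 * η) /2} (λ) -3/ ( (λ - 1) ^2 - 4) 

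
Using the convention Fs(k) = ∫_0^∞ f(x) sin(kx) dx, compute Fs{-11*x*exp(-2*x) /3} -44*k/(3*(k^2 + 4) ^2) 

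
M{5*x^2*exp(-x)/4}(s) 5*gamma(s + 2)/4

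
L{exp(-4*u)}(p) 1/(p + 4)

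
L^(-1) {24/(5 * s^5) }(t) t^4/5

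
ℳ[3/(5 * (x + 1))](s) 3 * pi * csc(pi * s)/5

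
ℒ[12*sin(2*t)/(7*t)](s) 12*atan(2/s)/7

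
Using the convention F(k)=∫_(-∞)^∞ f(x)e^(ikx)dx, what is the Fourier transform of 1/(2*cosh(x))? pi/(2*cosh(pi*k/2))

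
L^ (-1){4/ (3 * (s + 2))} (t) 4 * exp (-2 * t)/3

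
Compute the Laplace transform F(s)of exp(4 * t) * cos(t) (s - 4)/((s - 4)^2 + 1)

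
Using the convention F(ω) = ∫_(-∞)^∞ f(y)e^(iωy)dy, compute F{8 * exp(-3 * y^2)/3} 8 * sqrt(3) * sqrt(pi) * exp(-ω^2/12)/9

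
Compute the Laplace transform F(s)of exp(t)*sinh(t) 1/(s*(s - 2))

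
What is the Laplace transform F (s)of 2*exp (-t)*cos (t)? 2*(s + 1)/ ( (s + 1)^2 + 1)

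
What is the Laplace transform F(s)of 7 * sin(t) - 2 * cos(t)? 7/(s^2 + 1) - 2 * s/(s^2 + 1)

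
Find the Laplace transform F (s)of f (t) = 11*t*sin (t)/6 11*s/ (3*(s^2 + 1)^2)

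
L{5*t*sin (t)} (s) 10*s/ (s^2 + 1)^2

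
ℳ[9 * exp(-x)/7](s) 9 * gamma(s)/7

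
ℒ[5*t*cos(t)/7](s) 5*(s^2 - 1)/(7*(s^2+1)^2)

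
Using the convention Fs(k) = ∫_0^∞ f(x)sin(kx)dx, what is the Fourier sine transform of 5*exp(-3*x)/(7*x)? 5*atan(k/3)/7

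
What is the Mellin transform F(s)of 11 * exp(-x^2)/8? 11 * gamma(s/2)/16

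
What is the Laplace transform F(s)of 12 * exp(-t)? 12/(s + 1)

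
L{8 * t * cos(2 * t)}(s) 8 * (s^2 - 4)/(s^2+4)^2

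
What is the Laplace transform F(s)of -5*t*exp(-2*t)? -5/(s + 2)^2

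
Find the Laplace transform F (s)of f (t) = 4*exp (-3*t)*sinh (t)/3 4/ (3*( (s + 3)^2-1))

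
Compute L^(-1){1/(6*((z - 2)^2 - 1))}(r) exp(2*r)*sinh(r)/6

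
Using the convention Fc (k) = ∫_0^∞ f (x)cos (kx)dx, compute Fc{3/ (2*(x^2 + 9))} pi*exp (-3*k)/4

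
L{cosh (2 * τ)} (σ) σ/ (σ^2 - 4)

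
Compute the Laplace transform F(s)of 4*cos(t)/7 4*s/(7*(s^2 + 1))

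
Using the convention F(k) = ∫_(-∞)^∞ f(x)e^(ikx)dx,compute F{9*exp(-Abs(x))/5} 18/(5*(k^2 + 1))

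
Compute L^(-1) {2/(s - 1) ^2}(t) 2*t*exp(t) 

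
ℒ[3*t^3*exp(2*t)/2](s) 9/(s - 2)^4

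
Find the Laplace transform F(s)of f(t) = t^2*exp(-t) 2/(s+1)^3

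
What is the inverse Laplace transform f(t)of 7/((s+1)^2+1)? 7*exp(-t)*sin(t)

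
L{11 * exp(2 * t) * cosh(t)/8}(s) 11 * (s - 2)/(8 * ((s - 2)^2 - 1))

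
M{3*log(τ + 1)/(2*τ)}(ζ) -3*pi*csc(pi*ζ)/(2*ζ - 2)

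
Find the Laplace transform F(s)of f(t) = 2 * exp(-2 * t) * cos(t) 2 * (s + 2)/((s + 2)^2 + 1)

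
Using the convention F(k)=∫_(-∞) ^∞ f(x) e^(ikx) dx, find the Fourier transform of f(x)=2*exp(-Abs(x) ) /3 4/(3*(k^2 + 1) ) 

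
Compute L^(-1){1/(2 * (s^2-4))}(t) sinh(2 * t)/4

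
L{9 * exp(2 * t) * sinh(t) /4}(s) 9/(4 * ((s - 2) ^2 - 1) ) 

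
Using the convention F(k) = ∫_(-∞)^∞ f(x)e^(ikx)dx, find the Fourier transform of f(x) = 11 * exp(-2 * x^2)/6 11 * sqrt(2) * sqrt(pi) * exp(-k^2/8)/12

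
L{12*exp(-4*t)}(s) 12/(s+4)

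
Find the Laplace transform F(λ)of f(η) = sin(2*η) 2/(λ^2 + 4)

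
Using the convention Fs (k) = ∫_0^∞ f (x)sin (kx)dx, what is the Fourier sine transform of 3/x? 3*pi/2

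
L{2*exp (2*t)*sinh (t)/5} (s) 2/ (5*( (s - 2)^2 - 1))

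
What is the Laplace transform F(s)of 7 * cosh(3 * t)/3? 7 * s/(3 * (s^2 - 9))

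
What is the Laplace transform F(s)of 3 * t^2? 6/s^3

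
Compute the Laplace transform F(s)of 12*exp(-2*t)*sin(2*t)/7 24/(7*((s+2)^2+4))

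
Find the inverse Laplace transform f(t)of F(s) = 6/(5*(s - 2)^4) t^3*exp(2*t)/5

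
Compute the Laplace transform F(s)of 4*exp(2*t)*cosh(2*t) 4*(s - 2)/(s*(s - 4))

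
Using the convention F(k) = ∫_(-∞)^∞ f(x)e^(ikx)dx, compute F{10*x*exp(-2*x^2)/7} 5*sqrt(2)*I*sqrt(pi)*k*exp(-k^2/8)/28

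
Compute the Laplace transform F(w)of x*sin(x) 2*w/(w^2 + 1)^2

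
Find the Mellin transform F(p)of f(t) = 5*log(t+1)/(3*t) -5*pi*csc(pi*p)/(3*p - 3)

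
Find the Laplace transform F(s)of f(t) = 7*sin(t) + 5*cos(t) 7/(s^2 + 1) + 5*s/(s^2 + 1)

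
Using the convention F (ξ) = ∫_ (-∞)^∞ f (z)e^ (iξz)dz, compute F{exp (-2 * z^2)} sqrt (2) * sqrt (pi) * exp (-ξ^2/8)/2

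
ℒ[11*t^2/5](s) 22/(5*s^3)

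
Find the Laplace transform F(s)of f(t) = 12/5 12/(5 * s)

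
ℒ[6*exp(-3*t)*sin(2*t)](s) 12/((s + 3) ^2 + 4) 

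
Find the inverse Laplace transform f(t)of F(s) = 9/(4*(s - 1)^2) 9*t*exp(t)/4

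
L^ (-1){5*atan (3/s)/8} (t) 5*sin (3*t)/ (8*t)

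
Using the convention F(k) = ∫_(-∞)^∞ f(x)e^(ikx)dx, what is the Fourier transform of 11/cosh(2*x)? 11*pi/(2*cosh(pi*k/4))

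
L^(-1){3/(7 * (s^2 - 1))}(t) 3 * sinh(t)/7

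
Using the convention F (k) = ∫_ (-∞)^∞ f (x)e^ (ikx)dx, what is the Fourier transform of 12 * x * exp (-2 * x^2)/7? 3 * sqrt (2) * I * sqrt (pi) * k * exp (-k^2/8)/14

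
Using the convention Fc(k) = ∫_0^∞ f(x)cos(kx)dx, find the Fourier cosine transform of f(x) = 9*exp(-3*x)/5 27/(5*(k^2 + 9))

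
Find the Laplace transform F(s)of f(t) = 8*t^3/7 48/(7*s^4)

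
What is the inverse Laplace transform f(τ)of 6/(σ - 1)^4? τ^3*exp(τ)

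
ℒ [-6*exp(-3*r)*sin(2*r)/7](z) -12/(7*(z + 3)^2 + 28)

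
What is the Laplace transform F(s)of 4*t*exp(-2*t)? 4/(s + 2)^2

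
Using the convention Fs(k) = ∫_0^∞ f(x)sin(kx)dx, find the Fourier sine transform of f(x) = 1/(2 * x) pi/4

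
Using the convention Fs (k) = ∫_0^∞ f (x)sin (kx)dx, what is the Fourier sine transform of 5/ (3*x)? 5*pi/6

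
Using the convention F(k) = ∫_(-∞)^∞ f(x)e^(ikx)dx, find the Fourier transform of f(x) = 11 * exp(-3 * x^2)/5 11 * sqrt(3) * sqrt(pi) * exp(-k^2/12)/15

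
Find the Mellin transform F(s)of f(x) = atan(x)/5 -pi * sec(pi * s/2)/(10 * s)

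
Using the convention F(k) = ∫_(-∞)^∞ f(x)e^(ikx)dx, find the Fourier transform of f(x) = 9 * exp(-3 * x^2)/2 3 * sqrt(3) * sqrt(pi) * exp(-k^2/12)/2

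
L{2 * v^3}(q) 12/q^4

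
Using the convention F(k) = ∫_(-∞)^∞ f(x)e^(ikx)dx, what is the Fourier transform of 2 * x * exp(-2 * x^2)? sqrt(2) * I * sqrt(pi) * k * exp(-k^2/8)/4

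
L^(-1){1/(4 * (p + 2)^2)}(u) u * exp(-2 * u)/4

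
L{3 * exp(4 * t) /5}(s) 3/(5 * (s - 4) ) 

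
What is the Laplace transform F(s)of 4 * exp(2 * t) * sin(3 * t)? 12/((s - 2)^2 + 9)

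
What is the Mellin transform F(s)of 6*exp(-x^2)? 3*gamma(s/2)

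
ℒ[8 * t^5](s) 960/s^6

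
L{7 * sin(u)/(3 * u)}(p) 7 * atan(1/p)/3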